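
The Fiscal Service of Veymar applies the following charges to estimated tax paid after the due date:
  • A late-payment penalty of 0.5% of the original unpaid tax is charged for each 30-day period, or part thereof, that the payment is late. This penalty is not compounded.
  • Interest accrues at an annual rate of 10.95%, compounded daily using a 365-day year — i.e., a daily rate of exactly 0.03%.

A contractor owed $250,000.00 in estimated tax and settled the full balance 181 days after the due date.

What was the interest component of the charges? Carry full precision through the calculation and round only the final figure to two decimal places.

Interest: $250,000.00 × ((1 + 0.0003)^181 − 1) = $250,000.00 × 0.05579270… = $13,948.1743…

$13,948.17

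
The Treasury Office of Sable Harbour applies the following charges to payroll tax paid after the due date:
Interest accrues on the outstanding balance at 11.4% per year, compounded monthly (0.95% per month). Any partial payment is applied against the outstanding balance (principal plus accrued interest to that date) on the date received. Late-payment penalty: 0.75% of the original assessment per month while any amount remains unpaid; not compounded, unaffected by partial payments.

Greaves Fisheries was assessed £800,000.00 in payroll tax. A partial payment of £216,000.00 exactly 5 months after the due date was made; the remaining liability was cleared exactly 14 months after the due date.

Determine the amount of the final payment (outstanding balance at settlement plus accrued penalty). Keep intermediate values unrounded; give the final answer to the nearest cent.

£762,040.95

Balance at month 5: £800,000.0000 × (1 + 0.0095)^5 = £838,728.8916…
After £216,000.00 payment: £838,728.8916… − £216,000.00 = £622,728.8916…
Balance at month 14: £622,728.8916… × (1 + 0.0095)^9 = £678,040.9519…
Penalty: 14 × 0.75% × £800,000.00 = £84,000.00
Final settlement = outstanding balance + penalty = £678,040.9519… + £84,000.00 = £762,040.95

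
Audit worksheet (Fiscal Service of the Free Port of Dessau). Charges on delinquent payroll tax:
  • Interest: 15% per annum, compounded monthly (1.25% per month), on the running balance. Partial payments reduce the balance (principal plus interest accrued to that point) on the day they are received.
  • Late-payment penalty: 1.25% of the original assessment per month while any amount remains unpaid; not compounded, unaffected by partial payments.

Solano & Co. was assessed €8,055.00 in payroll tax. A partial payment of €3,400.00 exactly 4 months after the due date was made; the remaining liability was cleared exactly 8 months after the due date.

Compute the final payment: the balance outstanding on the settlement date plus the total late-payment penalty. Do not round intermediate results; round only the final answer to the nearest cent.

Balance at month 4: €8,055.0000 × (1 + 0.0125)^4 = €8,465.3647…
After €3,400.00 payment: €8,465.3647… − €3,400.00 = €5,065.3647…
Balance at month 8: €5,065.3647… × (1 + 0.0125)^4 = €5,323.4214…
Penalty: 8 × 1.25% × €8,055.00 = €805.50
Final settlement = outstanding balance + penalty = €5,323.4214… + €805.50 = €6,128.92

€6,128.92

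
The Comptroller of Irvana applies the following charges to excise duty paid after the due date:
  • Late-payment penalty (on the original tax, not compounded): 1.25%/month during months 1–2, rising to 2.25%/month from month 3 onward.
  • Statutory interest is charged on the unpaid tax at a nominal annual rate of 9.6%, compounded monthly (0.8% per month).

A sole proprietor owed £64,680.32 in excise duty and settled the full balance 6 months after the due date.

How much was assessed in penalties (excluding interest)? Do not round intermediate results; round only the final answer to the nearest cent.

£7,438.24

Penalty, months 1–2: 2 × 1.25% × £64,680.32 = £1,617.01…
Penalty, months 3–6: 4 × 2.25% × £64,680.32 = £5,821.23…
Total penalty = £1,617.01… + £5,821.23… = £7,438.24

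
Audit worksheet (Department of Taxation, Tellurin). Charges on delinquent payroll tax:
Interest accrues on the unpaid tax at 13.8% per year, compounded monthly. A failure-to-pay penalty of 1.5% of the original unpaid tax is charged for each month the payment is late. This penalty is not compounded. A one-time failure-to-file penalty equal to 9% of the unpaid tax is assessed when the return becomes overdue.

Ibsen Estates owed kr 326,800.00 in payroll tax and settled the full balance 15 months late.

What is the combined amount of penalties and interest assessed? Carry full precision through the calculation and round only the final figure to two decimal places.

kr 164,087.17

Failure-to-file penalty: 9% × kr 326,800.00 = kr 29,412.00
Failure-to-pay penalty = 1.5% × kr 326,800.00 × 15 mo = kr 73,530.00
Interest (13.8%/yr ÷ 12 = 1.15%/month): kr 326,800.00 × ((1 + 0.0115)^15 − 1) = kr 61,145.1747…
Penalties + interest = kr 102,942.0000 + kr 61,145.1747… = kr 164,087.17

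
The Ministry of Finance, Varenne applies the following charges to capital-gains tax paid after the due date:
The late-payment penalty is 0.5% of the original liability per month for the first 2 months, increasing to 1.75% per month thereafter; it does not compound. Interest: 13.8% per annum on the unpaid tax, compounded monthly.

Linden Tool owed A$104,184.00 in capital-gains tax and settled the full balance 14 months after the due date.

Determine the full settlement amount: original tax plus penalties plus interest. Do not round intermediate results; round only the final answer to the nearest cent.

Penalty, months 1–2: 2 × 0.5% × A$104,184.00 = A$1,041.84
Penalty, months 3–14: 12 × 1.75% × A$104,184.00 = A$21,878.64
Interest (13.8%/yr ÷ 12 = 1.15%/month): A$104,184.00 × ((1 + 0.0115)^14 − 1) = A$18,086.9952…
Total = A$104,184.00 + A$22,920.4800 + A$18,086.9952… = A$145,191.48

A$145,191.48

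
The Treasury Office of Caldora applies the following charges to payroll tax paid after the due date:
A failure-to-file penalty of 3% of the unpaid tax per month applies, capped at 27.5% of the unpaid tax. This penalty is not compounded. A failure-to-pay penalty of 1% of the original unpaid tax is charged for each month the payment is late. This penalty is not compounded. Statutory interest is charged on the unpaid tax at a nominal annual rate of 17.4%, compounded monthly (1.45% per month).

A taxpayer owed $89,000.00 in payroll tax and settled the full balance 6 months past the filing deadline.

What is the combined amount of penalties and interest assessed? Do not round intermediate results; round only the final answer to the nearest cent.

Failure-to-file: 6 × 3% × $89,000.00 = $16,020.00 (under the 27.5% cap)
Failure-to-pay penalty = 1% × $89,000.00 × 6 mo = $5,340.00
Interest: $89,000.00 × ((1 + 0.0145)^6 − 1) = $89,000.00 × 0.0902154… = $8,029.1697…
Penalties + interest = $21,360.0000 + $8,029.1697… = $29,389.17

$29,389.17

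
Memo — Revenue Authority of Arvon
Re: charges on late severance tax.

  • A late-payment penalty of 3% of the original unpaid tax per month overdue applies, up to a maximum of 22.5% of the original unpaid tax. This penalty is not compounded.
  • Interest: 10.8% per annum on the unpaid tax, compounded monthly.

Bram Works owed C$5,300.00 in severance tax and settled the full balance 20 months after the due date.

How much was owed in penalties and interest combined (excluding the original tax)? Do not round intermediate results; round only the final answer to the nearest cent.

C$2,232.65

Penalty (uncapped): 20 × 3% × C$5,300.00 = C$3,180.00; cap = 22.5% × C$5,300.00 = C$1,192.50 → penalty = C$1,192.50
Interest (10.8%/yr ÷ 12 = 0.9%/month): C$5,300.00 × ((1 + 0.009)^20 − 1) = C$1,040.1451…
Penalties + interest = C$1,192.5000 + C$1,040.1451… = C$2,232.65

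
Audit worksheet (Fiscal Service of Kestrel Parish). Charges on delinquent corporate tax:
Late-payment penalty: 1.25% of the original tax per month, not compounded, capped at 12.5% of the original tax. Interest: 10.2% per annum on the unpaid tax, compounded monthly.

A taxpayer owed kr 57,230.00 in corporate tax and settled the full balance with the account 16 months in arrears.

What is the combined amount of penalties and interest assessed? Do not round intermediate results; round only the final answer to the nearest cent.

kr 15,453.45

Penalty (uncapped): 16 × 1.25% × kr 57,230.00 = kr 11,446.00; cap = 12.5% × kr 57,230.00 = kr 7,153.75 → penalty = kr 7,153.75
Interest (10.2%/yr ÷ 12 = 0.85%/month): kr 57,230.00 × ((1 + 0.0085)^16 − 1) = kr 8,299.7011…
Penalties + interest = kr 7,153.7500 + kr 8,299.7011… = kr 15,453.45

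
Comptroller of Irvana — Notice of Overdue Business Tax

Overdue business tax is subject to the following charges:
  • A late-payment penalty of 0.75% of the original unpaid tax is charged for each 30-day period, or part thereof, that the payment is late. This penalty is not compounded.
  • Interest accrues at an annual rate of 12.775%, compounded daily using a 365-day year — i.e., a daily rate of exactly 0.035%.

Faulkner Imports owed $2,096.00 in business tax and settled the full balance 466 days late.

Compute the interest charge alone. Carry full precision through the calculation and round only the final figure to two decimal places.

$371.25

Interest: $2,096.00 × ((1 + 0.00035)^466 − 1) = $2,096.00 × 0.17712081… = $371.2452…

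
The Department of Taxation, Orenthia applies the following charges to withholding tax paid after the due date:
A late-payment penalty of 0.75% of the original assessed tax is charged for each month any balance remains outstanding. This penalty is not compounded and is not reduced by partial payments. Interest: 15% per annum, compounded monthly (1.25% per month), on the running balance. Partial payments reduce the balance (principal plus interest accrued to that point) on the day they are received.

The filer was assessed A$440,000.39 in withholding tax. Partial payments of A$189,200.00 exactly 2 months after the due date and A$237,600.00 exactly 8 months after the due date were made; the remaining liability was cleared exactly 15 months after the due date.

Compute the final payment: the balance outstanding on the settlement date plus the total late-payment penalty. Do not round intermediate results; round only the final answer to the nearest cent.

A$98,079.34

Balance at month 2: A$440,000.3900 × (1 + 0.0125)^2 = A$451,069.1498…
After A$189,200.00 payment: A$451,069.1498… − A$189,200.00 = A$261,869.1498…
Balance at month 8: A$261,869.1498… × (1 + 0.0125)^6 = A$282,133.4175…
After A$237,600.00 payment: A$282,133.4175… − A$237,600.00 = A$44,533.4175…
Balance at month 15: A$44,533.4175… × (1 + 0.0125)^7 = A$48,579.2994…
Penalty: 15 × 0.75% × A$440,000.39 = A$49,500.04…
Final settlement = outstanding balance + penalty = A$48,579.2994… + A$49,500.04… = A$98,079.34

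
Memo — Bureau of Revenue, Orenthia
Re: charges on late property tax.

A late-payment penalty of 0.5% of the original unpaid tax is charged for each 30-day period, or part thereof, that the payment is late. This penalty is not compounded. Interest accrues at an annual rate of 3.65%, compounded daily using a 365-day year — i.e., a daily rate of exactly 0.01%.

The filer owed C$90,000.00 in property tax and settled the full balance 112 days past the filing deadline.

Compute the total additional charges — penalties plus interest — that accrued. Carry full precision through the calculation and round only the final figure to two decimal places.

C$2,813.61

Penalty periods: ⌈112/30⌉ = 4; penalty = 4 × 0.5% × C$90,000.00 = C$1,800.00
Interest: C$90,000.00 × ((1 + 0.0001)^112 − 1) = C$90,000.00 × 0.01126239… = C$1,013.6150…
Penalties + interest = C$1,800.0000 + C$1,013.6150… = C$2,813.61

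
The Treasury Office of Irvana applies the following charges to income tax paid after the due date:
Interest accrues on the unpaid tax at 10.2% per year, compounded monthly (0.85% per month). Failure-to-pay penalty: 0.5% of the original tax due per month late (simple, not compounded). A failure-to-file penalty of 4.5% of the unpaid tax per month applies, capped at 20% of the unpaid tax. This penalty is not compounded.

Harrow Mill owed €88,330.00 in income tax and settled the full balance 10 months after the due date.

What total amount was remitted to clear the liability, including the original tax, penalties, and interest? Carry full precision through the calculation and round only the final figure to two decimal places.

Failure-to-file: 10 × 4.5% × €88,330.00 = €39,748.50, capped at 20% × €88,330.00 = €17,666.00
Failure-to-pay penalty: 10 × 0.5% × €88,330.00 = €4,416.50
Interest: €88,330.00 × ((1 + 0.0085)^10 − 1) = €88,330.00 × 0.0883261… = €7,801.8402…
Total = €88,330.00 + €22,082.5000 + €7,801.8402… = €118,214.34

€118,214.34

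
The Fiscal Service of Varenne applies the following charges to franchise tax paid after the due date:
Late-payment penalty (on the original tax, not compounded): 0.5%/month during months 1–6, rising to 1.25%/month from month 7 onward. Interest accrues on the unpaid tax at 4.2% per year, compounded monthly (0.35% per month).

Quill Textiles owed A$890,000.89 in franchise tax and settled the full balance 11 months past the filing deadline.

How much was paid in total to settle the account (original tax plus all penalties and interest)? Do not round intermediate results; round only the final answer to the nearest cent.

Penalty, months 1–6: 6 × 0.5% × A$890,000.89 = A$26,700.03…
Penalty, months 7–11: 5 × 1.25% × A$890,000.89 = A$55,625.06…
Interest: A$890,000.89 × ((1 + 0.0035)^11 − 1) = A$890,000.89 × 0.0391809… = A$34,871.0129…
Total = A$890,000.89 + A$82,325.0823… + A$34,871.0129… = A$1,007,196.99

A$1,007,196.99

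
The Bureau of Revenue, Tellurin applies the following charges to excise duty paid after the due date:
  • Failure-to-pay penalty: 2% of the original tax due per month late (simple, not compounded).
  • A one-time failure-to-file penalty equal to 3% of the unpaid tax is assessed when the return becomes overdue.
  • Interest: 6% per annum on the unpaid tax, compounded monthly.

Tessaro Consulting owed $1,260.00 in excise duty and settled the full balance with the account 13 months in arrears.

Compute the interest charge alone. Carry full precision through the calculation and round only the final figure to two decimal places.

Interest (6%/yr ÷ 12 = 0.5%/month): $1,260.00 × ((1 + 0.005)^13 − 1) = $84.4026…

$84.40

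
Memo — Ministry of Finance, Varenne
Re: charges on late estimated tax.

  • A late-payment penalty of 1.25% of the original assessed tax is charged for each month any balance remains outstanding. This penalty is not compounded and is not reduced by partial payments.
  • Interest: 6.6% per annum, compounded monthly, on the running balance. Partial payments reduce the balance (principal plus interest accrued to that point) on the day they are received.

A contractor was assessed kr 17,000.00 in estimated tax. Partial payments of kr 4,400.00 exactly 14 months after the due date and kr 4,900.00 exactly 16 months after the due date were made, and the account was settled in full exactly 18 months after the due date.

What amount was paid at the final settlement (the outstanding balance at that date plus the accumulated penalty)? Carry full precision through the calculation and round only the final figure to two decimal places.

Monthly rate = 6.6% ÷ 12 = 0.55%
Balance at month 14: kr 17,000.0000 × (1 + 0.0055)^14 = kr 18,356.8420…
After kr 4,400.00 payment: kr 18,356.8420… − kr 4,400.00 = kr 13,956.8420…
Balance at month 16: kr 13,956.8420… × (1 + 0.0055)^2 = kr 14,110.7895…
After kr 4,900.00 payment: kr 14,110.7895… − kr 4,900.00 = kr 9,210.7895…
Balance at month 18: kr 9,210.7895… × (1 + 0.0055)^2 = kr 9,312.3868…
Penalty: 18 × 1.25% × kr 17,000.00 = kr 3,825.00
Final settlement = outstanding balance + penalty = kr 9,312.3868… + kr 3,825.00 = kr 13,137.39

kr 13,137.39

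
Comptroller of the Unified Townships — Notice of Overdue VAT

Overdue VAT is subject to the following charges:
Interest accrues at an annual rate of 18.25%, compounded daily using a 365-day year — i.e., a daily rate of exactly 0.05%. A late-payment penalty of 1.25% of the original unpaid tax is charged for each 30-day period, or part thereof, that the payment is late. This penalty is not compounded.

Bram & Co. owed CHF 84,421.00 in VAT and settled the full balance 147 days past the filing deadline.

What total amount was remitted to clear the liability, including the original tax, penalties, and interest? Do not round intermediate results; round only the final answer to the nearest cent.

Penalty periods: ⌈147/30⌉ = 5; penalty = 5 × 1.25% × CHF 84,421.00 = CHF 5,276.31…
Interest: CHF 84,421.00 × ((1 + 0.0005)^147 − 1) = CHF 84,421.00 × 0.07624877… = CHF 6,436.9972…
Total = CHF 84,421.00 + CHF 5,276.3125 + CHF 6,436.9972… = CHF 96,134.31

CHF 96,134.31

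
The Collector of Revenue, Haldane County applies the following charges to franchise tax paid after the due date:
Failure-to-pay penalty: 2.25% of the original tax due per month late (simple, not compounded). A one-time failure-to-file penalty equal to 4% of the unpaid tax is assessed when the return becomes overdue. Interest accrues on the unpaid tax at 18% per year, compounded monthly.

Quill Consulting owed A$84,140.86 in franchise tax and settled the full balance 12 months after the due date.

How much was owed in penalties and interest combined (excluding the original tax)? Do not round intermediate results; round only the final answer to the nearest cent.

Failure-to-file penalty: 4% × A$84,140.86 = A$3,365.63…
Failure-to-pay penalty = 2.25% × A$84,140.86 × 12 mo = A$22,718.03…
Interest (18%/yr ÷ 12 = 1.5%/month): A$84,140.86 × ((1 + 0.015)^12 − 1) = A$16,459.4812…
Penalties + interest = A$26,083.6666 + A$16,459.4812… = A$42,543.15

A$42,543.15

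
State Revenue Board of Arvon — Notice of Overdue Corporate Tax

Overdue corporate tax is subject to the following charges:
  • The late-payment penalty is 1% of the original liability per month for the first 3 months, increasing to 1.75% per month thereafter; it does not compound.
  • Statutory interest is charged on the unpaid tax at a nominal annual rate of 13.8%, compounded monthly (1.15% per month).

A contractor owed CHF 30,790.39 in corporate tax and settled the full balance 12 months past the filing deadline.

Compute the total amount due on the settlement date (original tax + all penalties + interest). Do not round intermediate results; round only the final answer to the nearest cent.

CHF 41,091.99

Penalty, months 1–3: 3 × 1% × CHF 30,790.39 = CHF 923.71…
Penalty, months 4–12: 9 × 1.75% × CHF 30,790.39 = CHF 4,849.49…
Interest: CHF 30,790.39 × ((1 + 0.0115)^12 − 1) = CHF 30,790.39 × 0.1470719… = CHF 4,528.4015…
Total = CHF 30,790.39 + CHF 5,773.1981… + CHF 4,528.4015… = CHF 41,091.99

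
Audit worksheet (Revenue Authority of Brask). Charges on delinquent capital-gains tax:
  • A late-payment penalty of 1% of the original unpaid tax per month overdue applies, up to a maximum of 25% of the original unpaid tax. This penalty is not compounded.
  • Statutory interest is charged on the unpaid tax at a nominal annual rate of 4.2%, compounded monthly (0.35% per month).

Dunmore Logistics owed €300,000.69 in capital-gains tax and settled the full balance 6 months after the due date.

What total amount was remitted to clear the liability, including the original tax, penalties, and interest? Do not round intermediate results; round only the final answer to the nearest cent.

€324,356.13

Penalty: 6 × 1% × €300,000.69 = €18,000.04… (below the 25% cap of €75,000.17…)
Interest: €300,000.69 × ((1 + 0.0035)^6 − 1) = €300,000.69 × 0.0211846… = €6,355.3975…
Total = €300,000.69 + €18,000.0414 + €6,355.3975… = €324,356.13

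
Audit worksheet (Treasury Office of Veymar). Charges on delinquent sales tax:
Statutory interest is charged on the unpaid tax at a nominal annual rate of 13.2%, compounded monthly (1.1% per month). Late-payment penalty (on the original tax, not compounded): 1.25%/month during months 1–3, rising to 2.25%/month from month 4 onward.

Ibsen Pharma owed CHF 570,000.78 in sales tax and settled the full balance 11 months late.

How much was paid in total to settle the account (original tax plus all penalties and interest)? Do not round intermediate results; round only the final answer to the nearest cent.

Penalty, months 1–3: 3 × 1.25% × CHF 570,000.78 = CHF 21,375.03…
Penalty, months 4–11: 8 × 2.25% × CHF 570,000.78 = CHF 102,600.14…
Interest: CHF 570,000.78 × ((1 + 0.011)^11 − 1) = CHF 570,000.78 × 0.1278795… = CHF 72,891.4271…
Total = CHF 570,000.78 + CHF 123,975.1697… + CHF 72,891.4271… = CHF 766,867.38

CHF 766,867.38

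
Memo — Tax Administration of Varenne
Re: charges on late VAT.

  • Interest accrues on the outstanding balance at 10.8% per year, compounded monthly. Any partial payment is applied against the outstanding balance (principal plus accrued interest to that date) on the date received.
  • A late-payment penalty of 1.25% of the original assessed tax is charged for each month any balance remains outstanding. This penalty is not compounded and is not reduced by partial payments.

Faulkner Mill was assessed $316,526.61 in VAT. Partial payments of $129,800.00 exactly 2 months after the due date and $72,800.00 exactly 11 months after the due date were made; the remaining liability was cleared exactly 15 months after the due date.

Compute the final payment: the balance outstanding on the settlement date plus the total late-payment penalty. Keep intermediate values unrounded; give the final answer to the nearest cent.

$200,115.63

Monthly rate = 10.8% ÷ 12 = 0.9%
Balance at month 2: $316,526.6100 × (1 + 0.009)^2 = $322,249.7276…
After $129,800.00 payment: $322,249.7276… − $129,800.00 = $192,449.7276…
Balance at month 11: $192,449.7276… × (1 + 0.009)^9 = $208,611.2844…
After $72,800.00 payment: $208,611.2844… − $72,800.00 = $135,811.2844…
Balance at month 15: $135,811.2844… × (1 + 0.009)^4 = $140,766.8918…
Penalty: 15 × 1.25% × $316,526.61 = $59,348.74…
Final settlement = outstanding balance + penalty = $140,766.8918… + $59,348.74… = $200,115.63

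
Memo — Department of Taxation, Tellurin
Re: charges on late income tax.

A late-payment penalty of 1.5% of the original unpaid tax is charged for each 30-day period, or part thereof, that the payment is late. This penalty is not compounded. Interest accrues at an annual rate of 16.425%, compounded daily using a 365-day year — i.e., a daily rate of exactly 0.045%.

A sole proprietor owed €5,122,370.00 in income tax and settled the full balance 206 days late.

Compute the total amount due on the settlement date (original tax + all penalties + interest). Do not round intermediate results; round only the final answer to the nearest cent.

Penalty periods: ⌈206/30⌉ = 7; penalty = 7 × 1.5% × €5,122,370.00 = €537,848.85
Interest: €5,122,370.00 × ((1 + 0.00045)^206 − 1) = €5,122,370.00 × 0.09710967… = €497,431.6592…
Total = €5,122,370.00 + €537,848.8500 + €497,431.6592… = €6,157,650.51

€6,157,650.51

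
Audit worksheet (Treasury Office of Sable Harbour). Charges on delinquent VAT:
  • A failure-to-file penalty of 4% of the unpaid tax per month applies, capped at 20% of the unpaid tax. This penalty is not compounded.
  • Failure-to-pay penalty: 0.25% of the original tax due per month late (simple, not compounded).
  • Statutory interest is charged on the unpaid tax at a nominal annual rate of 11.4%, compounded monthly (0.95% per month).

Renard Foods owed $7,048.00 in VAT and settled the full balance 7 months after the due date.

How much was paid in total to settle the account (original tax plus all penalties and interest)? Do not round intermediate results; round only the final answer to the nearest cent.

Failure-to-file: 7 × 4% × $7,048.00 = $1,973.44, capped at 20% × $7,048.00 = $1,409.60
Failure-to-pay penalty = 0.25% × $7,048.00 × 7 mo = $123.34
Interest: $7,048.00 × ((1 + 0.0095)^7 − 1) = $7,048.00 × 0.0684255… = $482.2632…
Total = $7,048.00 + $1,532.9400 + $482.2632… = $9,063.20

$9,063.20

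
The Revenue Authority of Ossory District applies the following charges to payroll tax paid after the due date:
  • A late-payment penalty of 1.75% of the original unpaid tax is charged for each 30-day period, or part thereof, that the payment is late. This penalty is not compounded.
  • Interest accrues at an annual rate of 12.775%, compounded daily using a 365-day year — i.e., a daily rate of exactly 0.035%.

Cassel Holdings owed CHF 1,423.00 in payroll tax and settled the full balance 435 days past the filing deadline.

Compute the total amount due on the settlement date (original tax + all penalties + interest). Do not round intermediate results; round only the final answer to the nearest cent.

CHF 2,030.51

Penalty periods: ⌈435/30⌉ = 15; penalty = 15 × 1.75% × CHF 1,423.00 = CHF 373.54…
Interest: CHF 1,423.00 × ((1 + 0.00035)^435 − 1) = CHF 1,423.00 × 0.16442030… = CHF 233.9701…
Total = CHF 1,423.00 + CHF 373.5375 + CHF 233.9701… = CHF 2,030.51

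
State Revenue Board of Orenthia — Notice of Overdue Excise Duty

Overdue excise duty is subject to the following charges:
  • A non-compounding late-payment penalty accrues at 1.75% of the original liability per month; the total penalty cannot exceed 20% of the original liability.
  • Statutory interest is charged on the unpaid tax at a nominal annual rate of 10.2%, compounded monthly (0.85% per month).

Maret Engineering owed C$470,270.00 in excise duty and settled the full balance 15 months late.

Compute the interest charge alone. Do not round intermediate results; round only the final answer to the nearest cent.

C$63,661.83

Interest: C$470,270.00 × ((1 + 0.0085)^15 − 1) = C$470,270.00 × 0.1353729… = C$63,661.8313…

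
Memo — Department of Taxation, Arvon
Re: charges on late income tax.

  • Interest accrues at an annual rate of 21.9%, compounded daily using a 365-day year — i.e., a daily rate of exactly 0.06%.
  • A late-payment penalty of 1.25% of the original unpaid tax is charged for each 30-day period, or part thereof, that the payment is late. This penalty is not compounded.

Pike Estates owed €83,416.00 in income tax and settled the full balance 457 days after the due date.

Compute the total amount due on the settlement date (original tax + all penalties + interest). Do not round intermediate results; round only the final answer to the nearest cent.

€126,406.08

Penalty periods: ⌈457/30⌉ = 16; penalty = 16 × 1.25% × €83,416.00 = €16,683.20
Interest: €83,416.00 × ((1 + 0.0006)^457 − 1) = €83,416.00 × 0.31536971… = €26,306.8796…
Total = €83,416.00 + €16,683.2000 + €26,306.8796… = €126,406.08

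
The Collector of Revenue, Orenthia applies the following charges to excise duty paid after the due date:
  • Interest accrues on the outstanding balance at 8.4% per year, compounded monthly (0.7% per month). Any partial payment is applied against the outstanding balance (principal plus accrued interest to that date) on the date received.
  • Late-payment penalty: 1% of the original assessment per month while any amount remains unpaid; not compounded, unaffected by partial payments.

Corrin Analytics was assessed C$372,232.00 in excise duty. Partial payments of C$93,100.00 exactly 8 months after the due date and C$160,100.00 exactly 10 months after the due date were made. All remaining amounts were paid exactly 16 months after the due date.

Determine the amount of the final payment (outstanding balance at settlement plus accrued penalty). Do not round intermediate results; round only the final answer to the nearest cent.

C$210,354.87

Balance at month 8: C$372,232.0000 × (1 + 0.007)^8 = C$393,594.9070…
After C$93,100.00 payment: C$393,594.9070… − C$93,100.00 = C$300,494.9070…
Balance at month 10: C$300,494.9070… × (1 + 0.007)^2 = C$304,716.5600…
After C$160,100.00 payment: C$304,716.5600… − C$160,100.00 = C$144,616.5600…
Balance at month 16: C$144,616.5600… × (1 + 0.007)^6 = C$150,797.7460…
Penalty: 16 × 1% × C$372,232.00 = C$59,557.12
Final settlement = outstanding balance + penalty = C$150,797.7460… + C$59,557.12 = C$210,354.87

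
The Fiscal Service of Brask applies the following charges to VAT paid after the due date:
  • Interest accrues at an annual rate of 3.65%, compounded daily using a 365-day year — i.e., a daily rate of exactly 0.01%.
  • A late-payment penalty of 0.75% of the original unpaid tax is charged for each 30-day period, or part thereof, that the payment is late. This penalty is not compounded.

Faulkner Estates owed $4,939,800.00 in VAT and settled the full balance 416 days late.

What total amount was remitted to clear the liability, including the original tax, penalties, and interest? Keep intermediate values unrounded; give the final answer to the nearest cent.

$5,668,298.17

Penalty periods: ⌈416/30⌉ = 14; penalty = 14 × 0.75% × $4,939,800.00 = $518,679.00
Interest: $4,939,800.00 × ((1 + 0.0001)^416 − 1) = $4,939,800.00 × 0.04247524… = $209,819.1716…
Total = $4,939,800.00 + $518,679.0000 + $209,819.1716… = $5,668,298.17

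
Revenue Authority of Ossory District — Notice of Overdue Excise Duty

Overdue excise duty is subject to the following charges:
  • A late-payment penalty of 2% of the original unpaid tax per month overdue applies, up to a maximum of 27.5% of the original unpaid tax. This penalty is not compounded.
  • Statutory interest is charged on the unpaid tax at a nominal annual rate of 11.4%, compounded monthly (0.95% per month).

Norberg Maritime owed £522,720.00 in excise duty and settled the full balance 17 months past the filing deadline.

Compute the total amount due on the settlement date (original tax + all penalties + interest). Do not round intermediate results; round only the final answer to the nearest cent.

£757,618.29

Penalty (uncapped): 17 × 2% × £522,720.00 = £177,724.80; cap = 27.5% × £522,720.00 = £143,748.00 → penalty = £143,748.00
Interest: £522,720.00 × ((1 + 0.0095)^17 − 1) = £522,720.00 × 0.1743769… = £91,150.2871…
Total = £522,720.00 + £143,748.0000 + £91,150.2871… = £757,618.29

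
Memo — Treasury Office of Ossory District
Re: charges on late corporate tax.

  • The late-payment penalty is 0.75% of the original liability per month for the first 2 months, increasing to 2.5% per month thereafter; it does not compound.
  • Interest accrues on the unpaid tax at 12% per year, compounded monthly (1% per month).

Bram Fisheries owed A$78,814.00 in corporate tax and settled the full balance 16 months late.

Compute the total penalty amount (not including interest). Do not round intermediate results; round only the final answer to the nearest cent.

Penalty, months 1–2: 2 × 0.75% × A$78,814.00 = A$1,182.21
Penalty, months 3–16: 14 × 2.5% × A$78,814.00 = A$27,584.90
Total penalty = A$1,182.21 + A$27,584.90 = A$28,767.11

A$28,767.11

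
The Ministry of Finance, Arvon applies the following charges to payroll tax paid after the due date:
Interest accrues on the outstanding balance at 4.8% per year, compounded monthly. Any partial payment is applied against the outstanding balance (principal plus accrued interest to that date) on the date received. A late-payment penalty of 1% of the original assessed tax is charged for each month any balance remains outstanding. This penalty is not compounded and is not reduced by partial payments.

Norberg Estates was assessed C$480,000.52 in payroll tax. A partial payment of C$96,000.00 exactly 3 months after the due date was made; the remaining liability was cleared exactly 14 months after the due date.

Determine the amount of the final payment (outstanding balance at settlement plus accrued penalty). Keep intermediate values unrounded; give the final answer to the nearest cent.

Monthly rate = 4.8% ÷ 12 = 0.4%
Balance at month 3: C$480,000.5200 × (1 + 0.004)^3 = C$485,783.5970…
After C$96,000.00 payment: C$485,783.5970… − C$96,000.00 = C$389,783.5970…
Balance at month 14: C$389,783.5970… × (1 + 0.004)^11 = C$407,281.2340…
Penalty: 14 × 1% × C$480,000.52 = C$67,200.07…
Final settlement = outstanding balance + penalty = C$407,281.2340… + C$67,200.07… = C$474,481.31

C$474,481.31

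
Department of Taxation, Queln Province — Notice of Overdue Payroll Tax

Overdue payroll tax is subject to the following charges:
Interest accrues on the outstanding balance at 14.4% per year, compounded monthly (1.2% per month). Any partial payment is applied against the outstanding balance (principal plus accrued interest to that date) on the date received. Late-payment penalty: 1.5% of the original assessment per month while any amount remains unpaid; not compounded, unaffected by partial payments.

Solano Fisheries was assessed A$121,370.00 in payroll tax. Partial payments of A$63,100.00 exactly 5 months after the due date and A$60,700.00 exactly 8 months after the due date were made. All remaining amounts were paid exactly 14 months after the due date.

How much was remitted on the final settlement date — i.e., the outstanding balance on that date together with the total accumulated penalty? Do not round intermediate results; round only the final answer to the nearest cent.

Balance at month 5: A$121,370.0000 × (1 + 0.012)^5 = A$128,829.0827…
After A$63,100.00 payment: A$128,829.0827… − A$63,100.00 = A$65,729.0827…
Balance at month 8: A$65,729.0827… × (1 + 0.012)^3 = A$68,123.8382…
After A$60,700.00 payment: A$68,123.8382… − A$60,700.00 = A$7,423.8382…
Balance at month 14: A$7,423.8382… × (1 + 0.012)^6 = A$7,974.6489…
Penalty: 14 × 1.5% × A$121,370.00 = A$25,487.70
Final settlement = outstanding balance + penalty = A$7,974.6489… + A$25,487.70 = A$33,462.35

A$33,462.35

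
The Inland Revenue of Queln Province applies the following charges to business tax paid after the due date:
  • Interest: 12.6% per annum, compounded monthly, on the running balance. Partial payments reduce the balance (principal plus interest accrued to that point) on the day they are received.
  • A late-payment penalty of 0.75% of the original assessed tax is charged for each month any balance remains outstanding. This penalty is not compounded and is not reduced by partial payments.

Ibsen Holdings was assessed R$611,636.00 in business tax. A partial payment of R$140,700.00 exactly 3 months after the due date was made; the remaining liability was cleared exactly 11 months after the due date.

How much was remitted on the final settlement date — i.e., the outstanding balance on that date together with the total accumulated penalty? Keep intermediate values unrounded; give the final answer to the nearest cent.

Monthly rate = 12.6% ÷ 12 = 1.05%
Balance at month 3: R$611,636.0000 × (1 + 0.0105)^3 = R$631,105.5407…
After R$140,700.00 payment: R$631,105.5407… − R$140,700.00 = R$490,405.5407…
Balance at month 11: R$490,405.5407… × (1 + 0.0105)^8 = R$533,145.7003…
Penalty: 11 × 0.75% × R$611,636.00 = R$50,459.97
Final settlement = outstanding balance + penalty = R$533,145.7003… + R$50,459.97 = R$583,605.67

R$583,605.67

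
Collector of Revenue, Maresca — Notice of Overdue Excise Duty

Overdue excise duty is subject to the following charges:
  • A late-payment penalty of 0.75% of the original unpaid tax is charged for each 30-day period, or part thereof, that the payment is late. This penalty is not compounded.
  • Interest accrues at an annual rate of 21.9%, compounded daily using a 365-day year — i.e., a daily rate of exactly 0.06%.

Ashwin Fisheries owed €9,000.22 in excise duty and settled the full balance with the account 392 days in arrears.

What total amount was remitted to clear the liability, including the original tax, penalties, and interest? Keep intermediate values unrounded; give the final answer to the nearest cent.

Penalty periods: ⌈392/30⌉ = 14; penalty = 14 × 0.75% × €9,000.22 = €945.02…
Interest: €9,000.22 × ((1 + 0.0006)^392 − 1) = €9,000.22 × 0.26507254… = €2,385.7112…
Total = €9,000.22 + €945.0231 + €2,385.7112… = €12,330.95

€12,330.95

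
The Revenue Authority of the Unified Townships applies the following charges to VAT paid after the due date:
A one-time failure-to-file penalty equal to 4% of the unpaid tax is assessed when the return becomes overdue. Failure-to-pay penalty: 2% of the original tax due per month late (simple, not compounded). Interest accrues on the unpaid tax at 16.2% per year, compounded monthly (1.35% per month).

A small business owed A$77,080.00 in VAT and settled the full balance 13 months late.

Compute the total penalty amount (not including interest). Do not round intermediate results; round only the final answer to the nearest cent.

Failure-to-file penalty: 4% × A$77,080.00 = A$3,083.20
Failure-to-pay penalty = 2% × A$77,080.00 × 13 mo = A$20,040.80
Total penalty = A$3,083.20 + A$20,040.80 = A$23,124.00

A$23,124.00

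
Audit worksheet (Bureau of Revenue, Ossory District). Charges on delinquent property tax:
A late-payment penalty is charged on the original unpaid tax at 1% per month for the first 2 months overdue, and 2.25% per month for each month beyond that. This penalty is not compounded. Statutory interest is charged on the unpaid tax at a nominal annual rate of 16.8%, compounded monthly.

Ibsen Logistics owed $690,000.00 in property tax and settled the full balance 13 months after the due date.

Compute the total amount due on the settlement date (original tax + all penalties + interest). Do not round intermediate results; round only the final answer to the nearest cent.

Penalty, months 1–2: 2 × 1% × $690,000.00 = $13,800.00
Penalty, months 3–13: 11 × 2.25% × $690,000.00 = $170,775.00
Interest (16.8%/yr ÷ 12 = 1.4%/month): $690,000.00 × ((1 + 0.014)^13 − 1) = $136,689.6601…
Total = $690,000.00 + $184,575.0000 + $136,689.6601… = $1,011,264.66

$1,011,264.66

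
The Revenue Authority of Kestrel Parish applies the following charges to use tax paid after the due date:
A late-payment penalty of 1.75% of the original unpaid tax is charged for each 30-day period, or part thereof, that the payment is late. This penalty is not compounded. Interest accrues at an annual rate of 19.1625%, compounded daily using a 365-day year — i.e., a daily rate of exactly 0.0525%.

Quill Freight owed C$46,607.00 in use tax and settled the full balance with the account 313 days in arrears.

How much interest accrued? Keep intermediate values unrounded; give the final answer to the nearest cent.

Interest: C$46,607.00 × ((1 + 0.000525)^313 − 1) = C$46,607.00 × 0.17854648… = C$8,321.5156…

C$8,321.52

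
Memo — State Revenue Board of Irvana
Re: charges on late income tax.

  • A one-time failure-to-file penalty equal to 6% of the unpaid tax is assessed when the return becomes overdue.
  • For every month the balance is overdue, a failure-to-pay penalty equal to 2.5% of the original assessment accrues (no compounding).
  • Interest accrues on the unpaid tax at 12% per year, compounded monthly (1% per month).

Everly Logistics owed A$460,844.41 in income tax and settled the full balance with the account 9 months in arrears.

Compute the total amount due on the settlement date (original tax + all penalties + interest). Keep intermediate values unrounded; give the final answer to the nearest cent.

Failure-to-file penalty: 6% × A$460,844.41 = A$27,650.66…
Failure-to-pay penalty = 2.5% × A$460,844.41 × 9 mo = A$103,689.99…
Interest: A$460,844.41 × ((1 + 0.01)^9 − 1) = A$460,844.41 × 0.0936853… = A$43,174.3342…
Total = A$460,844.41 + A$131,340.6569… + A$43,174.3342… = A$635,359.40

A$635,359.40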